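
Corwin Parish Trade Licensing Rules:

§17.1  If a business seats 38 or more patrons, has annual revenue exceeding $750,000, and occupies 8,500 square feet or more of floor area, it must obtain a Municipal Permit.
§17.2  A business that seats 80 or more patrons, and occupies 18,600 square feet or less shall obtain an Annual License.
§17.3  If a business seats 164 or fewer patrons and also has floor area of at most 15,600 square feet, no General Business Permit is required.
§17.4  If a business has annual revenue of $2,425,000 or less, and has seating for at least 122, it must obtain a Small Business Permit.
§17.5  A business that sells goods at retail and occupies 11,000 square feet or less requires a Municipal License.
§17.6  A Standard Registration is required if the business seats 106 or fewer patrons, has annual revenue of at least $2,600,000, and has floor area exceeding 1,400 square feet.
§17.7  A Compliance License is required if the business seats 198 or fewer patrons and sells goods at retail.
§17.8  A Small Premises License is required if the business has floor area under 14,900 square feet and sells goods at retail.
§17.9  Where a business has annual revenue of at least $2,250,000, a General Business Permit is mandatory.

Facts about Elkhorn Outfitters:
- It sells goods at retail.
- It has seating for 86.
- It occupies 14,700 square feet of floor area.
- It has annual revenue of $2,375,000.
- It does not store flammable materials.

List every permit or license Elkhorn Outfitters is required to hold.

Annual License, Compliance License, Municipal Permit, Small Premises License

§17.1 seating 86 ≥ 38; revenue $2,375,000 > $750,000; floor area 14,700 square feet ≥ 8,500 square feet → Municipal Permit required.
§17.2 seating 86 ≥ 80; floor area 14,700 square feet ≤ 18,600 square feet → Annual License required.
§17.3 seating 86 ≤ 164; floor area 14,700 square feet ≤ 15,600 square feet → exempt from General Business Permit.
§17.4 revenue $2,375,000 ≤ $2,425,000; seating 86 < 122 → Small Business Permit not required.
§17.5 sells goods at retail; floor area 14,700 square feet > 11,000 square feet → Municipal License not required.
§17.6 seating 86 ≤ 106; revenue $2,375,000 < $2,600,000; floor area 14,700 square feet > 1,400 square feet → Standard Registration not required.
§17.7 seating 86 ≤ 198; sells goods at retail → Compliance License required.
§17.8 floor area 14,700 square feet < 14,900 square feet; sells goods at retail → Small Premises License required.
§17.9 revenue $2,375,000 ≥ $2,250,000 → General Business Permit required.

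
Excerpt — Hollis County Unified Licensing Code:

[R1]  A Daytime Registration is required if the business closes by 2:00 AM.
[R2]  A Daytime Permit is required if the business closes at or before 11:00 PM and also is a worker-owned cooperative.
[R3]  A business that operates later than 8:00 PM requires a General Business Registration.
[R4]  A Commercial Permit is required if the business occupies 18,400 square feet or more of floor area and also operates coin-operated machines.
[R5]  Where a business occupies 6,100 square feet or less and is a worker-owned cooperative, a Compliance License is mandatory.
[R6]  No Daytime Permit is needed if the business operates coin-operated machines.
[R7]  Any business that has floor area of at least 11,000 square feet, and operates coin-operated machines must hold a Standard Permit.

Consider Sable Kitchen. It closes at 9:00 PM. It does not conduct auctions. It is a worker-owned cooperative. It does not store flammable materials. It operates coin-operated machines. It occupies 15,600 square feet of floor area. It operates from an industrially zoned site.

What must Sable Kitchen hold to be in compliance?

[R1] closes 9:00 PM, at/before 2:00 AM → Daytime Registration required.
[R2] closes 9:00 PM, at/before 11:00 PM; is a worker-owned cooperative → Daytime Permit required.
[R3] closes 9:00 PM, after 8:00 PM → General Business Registration required.
[R4] floor area 15,600 square feet < 18,400 square feet; operates coin-operated machines → Commercial Permit not required.
[R5] floor area 15,600 square feet > 6,100 square feet; is a worker-owned cooperative → Compliance License not required.
[R6] operates coin-operated machines → exempt from Daytime Permit.
[R7] floor area 15,600 square feet ≥ 11,000 square feet; operates coin-operated machines → Standard Permit required.

Daytime Registration, General Business Registration, Standard Permit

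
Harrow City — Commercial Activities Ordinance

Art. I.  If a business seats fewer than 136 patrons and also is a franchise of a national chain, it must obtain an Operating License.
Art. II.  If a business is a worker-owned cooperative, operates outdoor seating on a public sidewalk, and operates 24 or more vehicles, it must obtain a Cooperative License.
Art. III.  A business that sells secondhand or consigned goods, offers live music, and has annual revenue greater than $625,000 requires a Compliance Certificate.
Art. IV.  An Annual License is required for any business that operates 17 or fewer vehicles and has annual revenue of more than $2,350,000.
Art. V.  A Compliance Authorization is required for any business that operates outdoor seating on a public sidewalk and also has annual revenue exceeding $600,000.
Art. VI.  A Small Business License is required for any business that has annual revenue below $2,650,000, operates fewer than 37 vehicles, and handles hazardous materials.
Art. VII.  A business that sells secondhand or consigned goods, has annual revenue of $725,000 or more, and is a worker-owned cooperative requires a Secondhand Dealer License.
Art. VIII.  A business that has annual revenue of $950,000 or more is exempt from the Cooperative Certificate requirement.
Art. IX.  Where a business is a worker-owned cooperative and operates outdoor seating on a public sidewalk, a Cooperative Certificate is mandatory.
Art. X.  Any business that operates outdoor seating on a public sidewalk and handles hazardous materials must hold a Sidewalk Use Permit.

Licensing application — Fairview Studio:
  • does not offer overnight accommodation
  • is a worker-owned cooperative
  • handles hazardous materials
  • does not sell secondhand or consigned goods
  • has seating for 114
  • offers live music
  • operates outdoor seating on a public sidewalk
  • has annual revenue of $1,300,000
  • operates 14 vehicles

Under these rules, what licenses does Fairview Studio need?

Art. I. seating 114 < 136; is a worker-owned cooperative (not: is a franchise of a national chain) → Operating License not required.
Art. II. is a worker-owned cooperative; operates outdoor seating on a public sidewalk; vehicles 14 < 24 → Cooperative License not required.
Art. III. does not sell secondhand or consigned goods; offers live music; revenue $1,300,000 > $625,000 → Compliance Certificate not required.
Art. IV. vehicles 14 ≤ 17; revenue $1,300,000 ≤ $2,350,000 → Annual License not required.
Art. V. operates outdoor seating on a public sidewalk; revenue $1,300,000 > $600,000 → Compliance Authorization required.
Art. VI. revenue $1,300,000 < $2,650,000; vehicles 14 < 37; handles hazardous materials → Small Business License required.
Art. VII. does not sell secondhand or consigned goods; revenue $1,300,000 ≥ $725,000; is a worker-owned cooperative → Secondhand Dealer License not required.
Art. VIII. revenue $1,300,000 ≥ $950,000 → exempt from Cooperative Certificate.
Art. IX. is a worker-owned cooperative; operates outdoor seating on a public sidewalk → Cooperative Certificate required.
Art. X. operates outdoor seating on a public sidewalk; handles hazardous materials → Sidewalk Use Permit required.

Compliance Authorization, Sidewalk Use Permit, Small Business License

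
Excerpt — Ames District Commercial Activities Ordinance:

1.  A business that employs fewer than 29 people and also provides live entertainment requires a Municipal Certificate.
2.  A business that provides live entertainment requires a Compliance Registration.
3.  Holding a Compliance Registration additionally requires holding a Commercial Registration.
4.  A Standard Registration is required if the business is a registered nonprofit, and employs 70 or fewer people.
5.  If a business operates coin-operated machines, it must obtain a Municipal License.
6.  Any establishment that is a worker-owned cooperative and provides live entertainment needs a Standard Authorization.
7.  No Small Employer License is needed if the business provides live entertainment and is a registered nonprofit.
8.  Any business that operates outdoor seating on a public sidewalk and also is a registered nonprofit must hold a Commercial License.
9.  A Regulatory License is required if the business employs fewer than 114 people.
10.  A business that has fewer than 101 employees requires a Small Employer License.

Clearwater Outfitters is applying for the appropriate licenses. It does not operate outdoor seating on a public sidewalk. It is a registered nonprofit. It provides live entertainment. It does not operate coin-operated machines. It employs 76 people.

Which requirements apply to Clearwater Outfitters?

1. employees 76 ≥ 29; provides live entertainment → Municipal Certificate not required.
2. provides live entertainment → Compliance Registration required.
3. Compliance Registration is required → Commercial Registration also required.
4. is a registered nonprofit; employees 76 > 70 → Standard Registration not required.
5. does not operate coin-operated machines → Municipal License not required.
6. is a registered nonprofit (not: is a worker-owned cooperative); provides live entertainment → Standard Authorization not required.
7. provides live entertainment; is a registered nonprofit → exempt from Small Employer License.
8. does not operate outdoor seating on a public sidewalk; is a registered nonprofit → Commercial License not required.
9. employees 76 < 114 → Regulatory License required.
10. employees 76 < 101 → Small Employer License required.

Commercial Registration, Compliance Registration, Regulatory License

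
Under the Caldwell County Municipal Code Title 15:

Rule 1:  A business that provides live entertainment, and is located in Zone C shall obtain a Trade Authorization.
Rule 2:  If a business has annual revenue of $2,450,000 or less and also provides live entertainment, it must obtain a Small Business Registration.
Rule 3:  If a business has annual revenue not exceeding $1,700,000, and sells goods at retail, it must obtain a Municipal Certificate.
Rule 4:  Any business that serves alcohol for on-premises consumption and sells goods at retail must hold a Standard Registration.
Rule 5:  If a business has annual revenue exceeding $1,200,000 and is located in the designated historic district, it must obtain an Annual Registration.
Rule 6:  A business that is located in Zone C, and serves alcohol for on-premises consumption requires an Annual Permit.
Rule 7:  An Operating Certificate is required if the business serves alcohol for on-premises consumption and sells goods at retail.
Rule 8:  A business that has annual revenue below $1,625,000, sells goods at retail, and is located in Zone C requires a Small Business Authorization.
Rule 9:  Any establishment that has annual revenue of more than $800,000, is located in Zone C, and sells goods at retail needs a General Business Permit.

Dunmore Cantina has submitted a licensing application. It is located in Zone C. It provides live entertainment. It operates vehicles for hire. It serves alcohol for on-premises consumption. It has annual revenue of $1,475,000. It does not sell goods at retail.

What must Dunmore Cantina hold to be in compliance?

Rule 1: provides live entertainment; is located in Zone C → Trade Authorization required.
Rule 2: revenue $1,475,000 ≤ $2,450,000; provides live entertainment → Small Business Registration required.
Rule 3: revenue $1,475,000 ≤ $1,700,000; does not sell goods at retail → Municipal Certificate not required.
Rule 4: serves alcohol for on-premises consumption; does not sell goods at retail → Standard Registration not required.
Rule 5: revenue $1,475,000 > $1,200,000; is located in Zone C (not: is located in the designated historic district) → Annual Registration not required.
Rule 6: is located in Zone C; serves alcohol for on-premises consumption → Annual Permit required.
Rule 7: serves alcohol for on-premises consumption; does not sell goods at retail → Operating Certificate not required.
Rule 8: revenue $1,475,000 < $1,625,000; does not sell goods at retail; is located in Zone C → Small Business Authorization not required.
Rule 9: revenue $1,475,000 > $800,000; is located in Zone C; does not sell goods at retail → General Business Permit not required.

Annual Permit, Small Business Registration, Trade Authorization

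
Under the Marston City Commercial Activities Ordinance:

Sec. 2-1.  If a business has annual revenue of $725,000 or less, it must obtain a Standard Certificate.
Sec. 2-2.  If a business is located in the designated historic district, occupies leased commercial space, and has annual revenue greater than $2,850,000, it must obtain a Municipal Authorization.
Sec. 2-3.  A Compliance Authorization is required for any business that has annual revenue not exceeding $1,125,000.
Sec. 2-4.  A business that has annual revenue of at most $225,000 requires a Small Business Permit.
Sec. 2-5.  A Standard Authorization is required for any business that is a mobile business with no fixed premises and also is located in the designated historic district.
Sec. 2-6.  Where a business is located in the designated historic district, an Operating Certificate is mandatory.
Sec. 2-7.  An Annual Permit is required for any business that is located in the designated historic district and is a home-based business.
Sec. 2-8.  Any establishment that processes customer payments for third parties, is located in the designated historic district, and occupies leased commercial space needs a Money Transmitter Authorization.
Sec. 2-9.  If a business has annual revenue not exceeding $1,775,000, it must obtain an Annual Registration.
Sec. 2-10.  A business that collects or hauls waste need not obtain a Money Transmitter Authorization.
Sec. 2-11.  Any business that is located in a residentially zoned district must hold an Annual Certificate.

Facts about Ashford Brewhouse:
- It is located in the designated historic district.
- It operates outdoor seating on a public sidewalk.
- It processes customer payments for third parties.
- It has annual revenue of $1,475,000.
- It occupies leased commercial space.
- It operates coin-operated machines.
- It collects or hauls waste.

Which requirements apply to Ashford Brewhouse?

Sec. 2-1. revenue $1,475,000 > $725,000 → Standard Certificate not required.
Sec. 2-2. is located in the designated historic district; occupies leased commercial space; revenue $1,475,000 ≤ $2,850,000 → Municipal Authorization not required.
Sec. 2-3. revenue $1,475,000 > $1,125,000 → Compliance Authorization not required.
Sec. 2-4. revenue $1,475,000 > $225,000 → Small Business Permit not required.
Sec. 2-5. occupies leased commercial space (not: is a mobile business with no fixed premises); is located in the designated historic district → Standard Authorization not required.
Sec. 2-6. is located in the designated historic district → Operating Certificate required.
Sec. 2-7. is located in the designated historic district; occupies leased commercial space (not: is a home-based business) → Annual Permit not required.
Sec. 2-8. processes customer payments for third parties; is located in the designated historic district; occupies leased commercial space → Money Transmitter Authorization required.
Sec. 2-9. revenue $1,475,000 ≤ $1,775,000 → Annual Registration required.
Sec. 2-10. collects or hauls waste → exempt from Money Transmitter Authorization.
Sec. 2-11. is located in the designated historic district (not: is located in a residentially zoned district) → Annual Certificate not required.

Annual Registration, Operating Certificate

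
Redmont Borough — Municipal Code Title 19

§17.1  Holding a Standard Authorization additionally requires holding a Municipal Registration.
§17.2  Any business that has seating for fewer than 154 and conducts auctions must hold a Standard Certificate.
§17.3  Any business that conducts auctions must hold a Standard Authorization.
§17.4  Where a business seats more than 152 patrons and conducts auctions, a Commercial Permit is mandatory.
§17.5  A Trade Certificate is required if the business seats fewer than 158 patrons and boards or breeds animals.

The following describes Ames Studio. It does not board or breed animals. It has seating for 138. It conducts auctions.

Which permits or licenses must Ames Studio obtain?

§17.1 Standard Authorization is required → Municipal Registration also required.
§17.2 seating 138 < 154; conducts auctions → Standard Certificate required.
§17.3 conducts auctions → Standard Authorization required.
§17.4 seating 138 ≤ 152; conducts auctions → Commercial Permit not required.
§17.5 seating 138 < 158; does not board or breed animals → Trade Certificate not required.

Municipal Registration, Standard Authorization, Standard Certificate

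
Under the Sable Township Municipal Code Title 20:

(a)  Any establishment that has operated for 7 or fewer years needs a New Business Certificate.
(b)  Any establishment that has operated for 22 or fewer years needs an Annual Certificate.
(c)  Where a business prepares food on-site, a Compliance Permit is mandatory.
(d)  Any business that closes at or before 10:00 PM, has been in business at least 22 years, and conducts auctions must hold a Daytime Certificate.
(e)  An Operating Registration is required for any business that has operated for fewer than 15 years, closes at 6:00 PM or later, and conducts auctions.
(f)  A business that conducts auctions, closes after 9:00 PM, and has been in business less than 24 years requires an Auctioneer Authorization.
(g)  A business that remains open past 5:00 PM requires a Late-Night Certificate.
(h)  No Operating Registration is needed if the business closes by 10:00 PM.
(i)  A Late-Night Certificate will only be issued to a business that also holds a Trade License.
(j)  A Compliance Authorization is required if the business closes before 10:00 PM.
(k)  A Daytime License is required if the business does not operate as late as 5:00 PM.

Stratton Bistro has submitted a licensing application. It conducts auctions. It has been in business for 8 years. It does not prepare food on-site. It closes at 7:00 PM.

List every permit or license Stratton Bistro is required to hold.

Annual Certificate, Compliance Authorization, Late-Night Certificate, Trade License

(a) years in business 8 > 7 → New Business Certificate not required.
(b) years in business 8 ≤ 22 → Annual Certificate required.
(c) does not prepare food on-site → Compliance Permit not required.
(d) closes 7:00 PM, at/before 10:00 PM; years in business 8 < 22; conducts auctions → Daytime Certificate not required.
(e) years in business 8 < 15; closes 7:00 PM, after 6:00 PM; conducts auctions → Operating Registration required.
(f) conducts auctions; closes 7:00 PM, at/before 9:00 PM; years in business 8 < 24 → Auctioneer Authorization not required.
(g) closes 7:00 PM, after 5:00 PM → Late-Night Certificate required.
(h) closes 7:00 PM, at/before 10:00 PM → exempt from Operating Registration.
(i) Late-Night Certificate is required → Trade License also required.
(j) closes 7:00 PM, at/before 10:00 PM → Compliance Authorization required.
(k) closes 7:00 PM, after 5:00 PM → Daytime License not required.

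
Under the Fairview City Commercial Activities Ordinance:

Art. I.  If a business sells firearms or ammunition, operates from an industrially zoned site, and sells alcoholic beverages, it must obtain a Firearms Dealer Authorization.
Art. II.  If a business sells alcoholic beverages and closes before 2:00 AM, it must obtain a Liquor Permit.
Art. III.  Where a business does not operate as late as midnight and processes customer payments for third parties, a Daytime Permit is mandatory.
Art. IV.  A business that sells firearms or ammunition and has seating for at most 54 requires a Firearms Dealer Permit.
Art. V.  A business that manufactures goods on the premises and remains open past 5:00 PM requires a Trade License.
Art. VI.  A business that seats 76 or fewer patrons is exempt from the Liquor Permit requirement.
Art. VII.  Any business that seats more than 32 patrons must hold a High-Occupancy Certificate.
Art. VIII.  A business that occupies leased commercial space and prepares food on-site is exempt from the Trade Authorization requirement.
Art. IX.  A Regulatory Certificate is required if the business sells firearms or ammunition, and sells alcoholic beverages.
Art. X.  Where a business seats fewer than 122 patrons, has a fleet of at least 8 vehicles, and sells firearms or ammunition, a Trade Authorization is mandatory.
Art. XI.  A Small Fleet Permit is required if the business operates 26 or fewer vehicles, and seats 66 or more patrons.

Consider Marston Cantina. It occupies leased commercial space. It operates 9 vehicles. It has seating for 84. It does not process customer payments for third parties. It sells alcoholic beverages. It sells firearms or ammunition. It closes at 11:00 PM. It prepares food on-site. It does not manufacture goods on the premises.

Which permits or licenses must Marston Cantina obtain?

Art. I. sells firearms or ammunition; occupies leased commercial space (not: operates from an industrially zoned site); sells alcoholic beverages → Firearms Dealer Authorization not required.
Art. II. sells alcoholic beverages; closes 11:00 PM, at/before 2:00 AM → Liquor Permit required.
Art. III. closes 11:00 PM, at/before midnight; does not process customer payments for third parties → Daytime Permit not required.
Art. IV. sells firearms or ammunition; seating 84 > 54 → Firearms Dealer Permit not required.
Art. V. does not manufacture goods on the premises; closes 11:00 PM, after 5:00 PM → Trade License not required.
Art. VI. seating 84 > 76 → Liquor Permit exemption does not apply.
Art. VII. seating 84 > 32 → High-Occupancy Certificate required.
Art. VIII. occupies leased commercial space; prepares food on-site → exempt from Trade Authorization.
Art. IX. sells firearms or ammunition; sells alcoholic beverages → Regulatory Certificate required.
Art. X. seating 84 < 122; vehicles 9 ≥ 8; sells firearms or ammunition → Trade Authorization required.
Art. XI. vehicles 9 ≤ 26; seating 84 ≥ 66 → Small Fleet Permit required.

High-Occupancy Certificate, Liquor Permit, Regulatory Certificate, Small Fleet Permit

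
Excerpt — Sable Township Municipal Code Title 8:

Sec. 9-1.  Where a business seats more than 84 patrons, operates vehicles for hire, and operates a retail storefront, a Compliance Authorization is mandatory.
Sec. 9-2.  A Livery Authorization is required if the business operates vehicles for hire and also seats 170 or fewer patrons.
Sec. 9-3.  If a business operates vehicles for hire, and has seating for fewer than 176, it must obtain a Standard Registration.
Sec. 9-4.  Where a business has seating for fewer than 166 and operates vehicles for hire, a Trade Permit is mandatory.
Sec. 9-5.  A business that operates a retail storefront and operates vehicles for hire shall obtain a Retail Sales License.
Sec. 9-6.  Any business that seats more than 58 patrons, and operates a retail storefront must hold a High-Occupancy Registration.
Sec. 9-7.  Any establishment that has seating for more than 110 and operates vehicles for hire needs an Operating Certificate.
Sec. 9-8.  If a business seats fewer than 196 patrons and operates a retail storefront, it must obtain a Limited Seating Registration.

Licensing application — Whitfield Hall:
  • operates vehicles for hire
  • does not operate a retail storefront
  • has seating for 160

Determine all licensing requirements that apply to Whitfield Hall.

Livery Authorization, Operating Certificate, Standard Registration, Trade Permit

Sec. 9-1. seating 160 > 84; operates vehicles for hire; does not operate a retail storefront → Compliance Authorization not required.
Sec. 9-2. operates vehicles for hire; seating 160 ≤ 170 → Livery Authorization required.
Sec. 9-3. operates vehicles for hire; seating 160 < 176 → Standard Registration required.
Sec. 9-4. seating 160 < 166; operates vehicles for hire → Trade Permit required.
Sec. 9-5. does not operate a retail storefront; operates vehicles for hire → Retail Sales License not required.
Sec. 9-6. seating 160 > 58; does not operate a retail storefront → High-Occupancy Registration not required.
Sec. 9-7. seating 160 > 110; operates vehicles for hire → Operating Certificate required.
Sec. 9-8. seating 160 < 196; does not operate a retail storefront → Limited Seating Registration not required.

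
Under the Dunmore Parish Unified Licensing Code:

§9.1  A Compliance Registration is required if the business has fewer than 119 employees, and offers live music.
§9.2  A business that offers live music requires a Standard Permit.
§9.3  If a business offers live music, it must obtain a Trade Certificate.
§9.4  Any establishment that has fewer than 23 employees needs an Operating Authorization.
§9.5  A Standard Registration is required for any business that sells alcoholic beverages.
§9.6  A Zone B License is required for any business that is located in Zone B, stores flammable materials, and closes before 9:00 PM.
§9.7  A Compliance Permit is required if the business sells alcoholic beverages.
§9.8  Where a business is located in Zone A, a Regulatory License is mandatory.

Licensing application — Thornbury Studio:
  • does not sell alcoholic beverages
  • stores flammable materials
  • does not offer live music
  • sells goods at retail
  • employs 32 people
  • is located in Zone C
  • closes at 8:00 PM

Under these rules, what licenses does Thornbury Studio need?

None

§9.1 employees 32 < 119; does not offer live music → Compliance Registration not required.
§9.2 does not offer live music → Standard Permit not required.
§9.3 does not offer live music → Trade Certificate not required.
§9.4 employees 32 ≥ 23 → Operating Authorization not required.
§9.5 does not sell alcoholic beverages → Standard Registration not required.
§9.6 is located in Zone C (not: is located in Zone B); stores flammable materials; closes 8:00 PM, at/before 9:00 PM → Zone B License not required.
§9.7 does not sell alcoholic beverages → Compliance Permit not required.
§9.8 is located in Zone C (not: is located in Zone A) → Regulatory License not required.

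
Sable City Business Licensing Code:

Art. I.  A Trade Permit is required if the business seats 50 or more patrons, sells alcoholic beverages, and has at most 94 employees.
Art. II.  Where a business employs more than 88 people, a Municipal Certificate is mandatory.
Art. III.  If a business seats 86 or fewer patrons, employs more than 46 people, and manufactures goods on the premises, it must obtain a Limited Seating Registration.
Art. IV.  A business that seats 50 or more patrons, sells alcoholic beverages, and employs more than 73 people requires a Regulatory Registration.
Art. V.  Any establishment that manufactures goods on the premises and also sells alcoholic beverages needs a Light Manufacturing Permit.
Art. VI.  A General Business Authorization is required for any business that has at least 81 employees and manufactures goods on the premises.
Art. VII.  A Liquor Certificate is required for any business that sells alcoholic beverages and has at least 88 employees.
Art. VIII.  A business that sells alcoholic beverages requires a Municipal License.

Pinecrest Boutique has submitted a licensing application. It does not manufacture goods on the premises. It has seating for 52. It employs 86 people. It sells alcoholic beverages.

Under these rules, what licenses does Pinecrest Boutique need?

Municipal License, Regulatory Registration, Trade Permit

Art. I. seating 52 ≥ 50; sells alcoholic beverages; employees 86 ≤ 94 → Trade Permit required.
Art. II. employees 86 ≤ 88 → Municipal Certificate not required.
Art. III. seating 52 ≤ 86; employees 86 > 46; does not manufacture goods on the premises → Limited Seating Registration not required.
Art. IV. seating 52 ≥ 50; sells alcoholic beverages; employees 86 > 73 → Regulatory Registration required.
Art. V. does not manufacture goods on the premises; sells alcoholic beverages → Light Manufacturing Permit not required.
Art. VI. employees 86 ≥ 81; does not manufacture goods on the premises → General Business Authorization not required.
Art. VII. sells alcoholic beverages; employees 86 < 88 → Liquor Certificate not required.
Art. VIII. sells alcoholic beverages → Municipal License required.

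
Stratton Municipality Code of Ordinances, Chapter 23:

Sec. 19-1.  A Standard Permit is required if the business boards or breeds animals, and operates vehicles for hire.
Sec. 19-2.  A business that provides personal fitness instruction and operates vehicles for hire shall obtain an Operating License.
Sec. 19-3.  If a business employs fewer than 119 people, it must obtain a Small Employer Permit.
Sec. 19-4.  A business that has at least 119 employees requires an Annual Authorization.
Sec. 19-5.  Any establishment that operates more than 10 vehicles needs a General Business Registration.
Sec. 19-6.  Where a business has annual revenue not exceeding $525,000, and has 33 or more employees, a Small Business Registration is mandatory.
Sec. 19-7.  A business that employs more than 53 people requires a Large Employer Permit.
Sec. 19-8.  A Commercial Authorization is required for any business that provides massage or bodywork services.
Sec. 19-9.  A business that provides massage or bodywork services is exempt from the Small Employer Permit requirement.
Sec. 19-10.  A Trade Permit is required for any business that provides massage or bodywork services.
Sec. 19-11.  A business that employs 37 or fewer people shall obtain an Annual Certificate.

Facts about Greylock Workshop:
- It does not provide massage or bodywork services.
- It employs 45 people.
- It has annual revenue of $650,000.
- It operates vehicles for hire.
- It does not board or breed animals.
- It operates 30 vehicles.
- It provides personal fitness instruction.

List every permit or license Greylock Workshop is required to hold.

Sec. 19-1. does not board or breed animals; operates vehicles for hire → Standard Permit not required.
Sec. 19-2. provides personal fitness instruction; operates vehicles for hire → Operating License required.
Sec. 19-3. employees 45 < 119 → Small Employer Permit required.
Sec. 19-4. employees 45 < 119 → Annual Authorization not required.
Sec. 19-5. vehicles 30 > 10 → General Business Registration required.
Sec. 19-6. revenue $650,000 > $525,000; employees 45 ≥ 33 → Small Business Registration not required.
Sec. 19-7. employees 45 ≤ 53 → Large Employer Permit not required.
Sec. 19-8. does not provide massage or bodywork services → Commercial Authorization not required.
Sec. 19-9. does not provide massage or bodywork services → Small Employer Permit exemption does not apply.
Sec. 19-10. does not provide massage or bodywork services → Trade Permit not required.
Sec. 19-11. employees 45 > 37 → Annual Certificate not required.

General Business Registration, Operating License, Small Employer Permit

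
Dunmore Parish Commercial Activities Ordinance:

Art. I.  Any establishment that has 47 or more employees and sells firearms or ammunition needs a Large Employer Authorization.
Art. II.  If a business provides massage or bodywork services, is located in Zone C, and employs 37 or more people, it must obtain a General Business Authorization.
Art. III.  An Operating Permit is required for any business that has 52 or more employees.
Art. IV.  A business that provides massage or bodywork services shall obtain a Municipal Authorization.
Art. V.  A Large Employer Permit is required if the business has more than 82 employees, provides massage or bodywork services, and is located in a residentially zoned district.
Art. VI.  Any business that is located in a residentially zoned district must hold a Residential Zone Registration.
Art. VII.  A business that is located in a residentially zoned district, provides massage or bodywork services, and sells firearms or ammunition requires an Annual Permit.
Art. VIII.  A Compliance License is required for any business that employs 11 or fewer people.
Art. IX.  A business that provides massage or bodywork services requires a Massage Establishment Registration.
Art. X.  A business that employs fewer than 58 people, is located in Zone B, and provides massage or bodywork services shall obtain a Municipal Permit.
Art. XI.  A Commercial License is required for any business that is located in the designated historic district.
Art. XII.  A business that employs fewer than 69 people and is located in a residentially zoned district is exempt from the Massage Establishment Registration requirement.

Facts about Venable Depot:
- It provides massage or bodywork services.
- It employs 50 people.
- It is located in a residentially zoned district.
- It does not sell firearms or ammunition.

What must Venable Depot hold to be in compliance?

Art. I. employees 50 ≥ 47; does not sell firearms or ammunition → Large Employer Authorization not required.
Art. II. provides massage or bodywork services; is located in a residentially zoned district (not: is located in Zone C); employees 50 ≥ 37 → General Business Authorization not required.
Art. III. employees 50 < 52 → Operating Permit not required.
Art. IV. provides massage or bodywork services → Municipal Authorization required.
Art. V. employees 50 ≤ 82; provides massage or bodywork services; is located in a residentially zoned district → Large Employer Permit not required.
Art. VI. is located in a residentially zoned district → Residential Zone Registration required.
Art. VII. is located in a residentially zoned district; provides massage or bodywork services; does not sell firearms or ammunition → Annual Permit not required.
Art. VIII. employees 50 > 11 → Compliance License not required.
Art. IX. provides massage or bodywork services → Massage Establishment Registration required.
Art. X. employees 50 < 58; is located in a residentially zoned district (not: is located in Zone B); provides massage or bodywork services → Municipal Permit not required.
Art. XI. is located in a residentially zoned district (not: is located in the designated historic district) → Commercial License not required.
Art. XII. employees 50 < 69; is located in a residentially zoned district → exempt from Massage Establishment Registration.

Municipal Authorization, Residential Zone Registration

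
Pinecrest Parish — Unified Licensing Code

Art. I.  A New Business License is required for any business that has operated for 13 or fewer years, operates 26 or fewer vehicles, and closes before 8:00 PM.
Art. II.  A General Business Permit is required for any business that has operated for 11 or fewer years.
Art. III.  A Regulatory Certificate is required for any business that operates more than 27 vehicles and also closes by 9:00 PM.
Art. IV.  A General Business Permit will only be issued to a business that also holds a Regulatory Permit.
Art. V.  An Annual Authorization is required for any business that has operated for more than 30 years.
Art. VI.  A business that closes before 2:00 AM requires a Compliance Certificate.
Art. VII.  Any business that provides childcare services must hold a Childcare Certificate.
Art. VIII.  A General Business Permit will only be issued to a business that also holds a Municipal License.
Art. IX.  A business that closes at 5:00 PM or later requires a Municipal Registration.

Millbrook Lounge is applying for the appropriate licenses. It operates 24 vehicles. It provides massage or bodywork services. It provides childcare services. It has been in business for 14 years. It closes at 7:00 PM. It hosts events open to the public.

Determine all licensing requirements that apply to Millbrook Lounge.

Childcare Certificate, Compliance Certificate, Municipal Registration

Art. I. years in business 14 > 13; vehicles 24 ≤ 26; closes 7:00 PM, at/before 8:00 PM → New Business License not required.
Art. II. years in business 14 > 11 → General Business Permit not required.
Art. III. vehicles 24 ≤ 27; closes 7:00 PM, at/before 9:00 PM → Regulatory Certificate not required.
Art. IV. General Business Permit is not required → no effect.
Art. V. years in business 14 ≤ 30 → Annual Authorization not required.
Art. VI. closes 7:00 PM, at/before 2:00 AM → Compliance Certificate required.
Art. VII. provides childcare services → Childcare Certificate required.
Art. VIII. General Business Permit is not required → no effect.
Art. IX. closes 7:00 PM, after 5:00 PM → Municipal Registration required.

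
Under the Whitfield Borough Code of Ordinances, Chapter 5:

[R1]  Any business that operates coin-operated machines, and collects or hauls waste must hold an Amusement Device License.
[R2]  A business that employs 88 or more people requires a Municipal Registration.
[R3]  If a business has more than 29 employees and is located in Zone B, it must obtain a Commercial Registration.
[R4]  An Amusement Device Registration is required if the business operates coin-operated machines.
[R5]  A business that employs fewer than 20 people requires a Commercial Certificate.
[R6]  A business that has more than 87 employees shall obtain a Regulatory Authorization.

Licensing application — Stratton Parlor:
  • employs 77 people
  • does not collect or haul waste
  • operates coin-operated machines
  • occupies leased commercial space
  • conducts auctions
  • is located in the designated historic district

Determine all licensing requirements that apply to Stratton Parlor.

[R1] operates coin-operated machines; does not collect or haul waste → Amusement Device License not required.
[R2] employees 77 < 88 → Municipal Registration not required.
[R3] employees 77 > 29; is located in the designated historic district (not: is located in Zone B) → Commercial Registration not required.
[R4] operates coin-operated machines → Amusement Device Registration required.
[R5] employees 77 ≥ 20 → Commercial Certificate not required.
[R6] employees 77 ≤ 87 → Regulatory Authorization not required.

Amusement Device Registration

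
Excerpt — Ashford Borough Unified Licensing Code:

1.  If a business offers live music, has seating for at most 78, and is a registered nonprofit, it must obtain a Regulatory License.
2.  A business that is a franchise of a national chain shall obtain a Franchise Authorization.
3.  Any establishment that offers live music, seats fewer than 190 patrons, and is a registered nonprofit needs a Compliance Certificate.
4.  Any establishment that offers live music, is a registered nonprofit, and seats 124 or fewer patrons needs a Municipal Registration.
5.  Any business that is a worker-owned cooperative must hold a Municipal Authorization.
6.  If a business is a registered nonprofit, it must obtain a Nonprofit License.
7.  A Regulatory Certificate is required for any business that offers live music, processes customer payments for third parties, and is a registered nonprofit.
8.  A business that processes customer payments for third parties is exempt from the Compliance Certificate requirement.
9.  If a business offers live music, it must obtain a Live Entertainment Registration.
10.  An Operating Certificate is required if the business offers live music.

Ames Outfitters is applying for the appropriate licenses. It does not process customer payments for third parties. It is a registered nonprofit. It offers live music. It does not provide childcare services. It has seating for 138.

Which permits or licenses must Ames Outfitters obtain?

1. offers live music; seating 138 > 78; is a registered nonprofit → Regulatory License not required.
2. is a registered nonprofit (not: is a franchise of a national chain) → Franchise Authorization not required.
3. offers live music; seating 138 < 190; is a registered nonprofit → Compliance Certificate required.
4. offers live music; is a registered nonprofit; seating 138 > 124 → Municipal Registration not required.
5. is a registered nonprofit (not: is a worker-owned cooperative) → Municipal Authorization not required.
6. is a registered nonprofit → Nonprofit License required.
7. offers live music; does not process customer payments for third parties; is a registered nonprofit → Regulatory Certificate not required.
8. does not process customer payments for third parties → Compliance Certificate exemption does not apply.
9. offers live music → Live Entertainment Registration required.
10. offers live music → Operating Certificate required.

Compliance Certificate, Live Entertainment Registration, Nonprofit License, Operating Certificate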